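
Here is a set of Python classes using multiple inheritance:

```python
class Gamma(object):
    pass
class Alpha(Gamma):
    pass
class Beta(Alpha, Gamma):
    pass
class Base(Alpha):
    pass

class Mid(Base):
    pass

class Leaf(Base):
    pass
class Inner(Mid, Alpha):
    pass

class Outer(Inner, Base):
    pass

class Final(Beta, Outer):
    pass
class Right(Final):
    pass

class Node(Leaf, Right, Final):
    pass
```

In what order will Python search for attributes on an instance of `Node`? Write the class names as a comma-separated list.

Node, Leaf, Right, Final, Beta, Outer, Inner, Mid, Base, Alpha, Gamma, object

L[Node] = Node + merge(L[Leaf], L[Right], L[Final], [Leaf Right Final])
  take Leaf:  [Leaf Base Alpha Gamma object] + [Right Final Beta Outer Inner Mid Base Alpha Gamma object] + [Final Beta Outer Inner Mid Base Alpha Gamma object] + [Leaf Right Final]
  take Right:  [Base Alpha Gamma object] + [Right Final Beta Outer Inner Mid Base Alpha Gamma object] + [Final Beta Outer Inner Mid Base Alpha Gamma object] + [Right Final]
  take Final:  [Base Alpha Gamma object] + [Final Beta Outer Inner Mid Base Alpha Gamma object] + [Final Beta Outer Inner Mid Base Alpha Gamma object] + [Final]
  take Beta:  [Base Alpha Gamma object] + [Beta Outer Inner Mid Base Alpha Gamma object] + [Beta Outer Inner Mid Base Alpha Gamma object]
  take Outer:  [Base Alpha Gamma object] + [Outer Inner Mid Base Alpha Gamma object] + [Outer Inner Mid Base Alpha Gamma object]
  take Inner:  [Base Alpha Gamma object] + [Inner Mid Base Alpha Gamma object] + [Inner Mid Base Alpha Gamma object]
  take Mid:  [Base Alpha Gamma object] + [Mid Base Alpha Gamma object] + [Mid Base Alpha Gamma object]
  take Base:  [Base Alpha Gamma object] + [Base Alpha Gamma object] + [Base Alpha Gamma object]
  take Alpha:  [Alpha Gamma object] + [Alpha Gamma object] + [Alpha Gamma object]
  take Gamma:  [Gamma object] + [Gamma object] + [Gamma object]
  take object:  [object] + [object] + [object]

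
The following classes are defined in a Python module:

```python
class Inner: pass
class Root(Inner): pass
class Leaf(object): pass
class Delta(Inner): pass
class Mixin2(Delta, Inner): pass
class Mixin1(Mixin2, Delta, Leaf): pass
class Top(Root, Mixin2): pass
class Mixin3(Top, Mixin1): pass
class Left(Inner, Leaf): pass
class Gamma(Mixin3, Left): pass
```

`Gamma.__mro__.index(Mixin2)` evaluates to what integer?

5

L[Gamma] = Gamma + merge(L[Mixin3], L[Left], [Mixin3 Left])
  take Mixin3:  [Mixin3 Top Root Mixin1 Mixin2 Delta Inner Leaf object] + [Left Inner Leaf object] + [Mixin3 Left]
  take Top:  [Top Root Mixin1 Mixin2 Delta Inner Leaf object] + [Left Inner Leaf object] + [Left]
  take Root:  [Root Mixin1 Mixin2 Delta Inner Leaf object] + [Left Inner Leaf object] + [Left]
  take Mixin1:  [Mixin1 Mixin2 Delta Inner Leaf object] + [Left Inner Leaf object] + [Left]
  take Mixin2:  [Mixin2 Delta Inner Leaf object] + [Left Inner Leaf object] + [Left]
  take Delta:  [Delta Inner Leaf object] + [Left Inner Leaf object] + [Left]
  take Left:  [Inner Leaf object] + [Left Inner Leaf object] + [Left]
  take Inner:  [Inner Leaf object] + [Inner Leaf object]
  take Leaf:  [Leaf object] + [Leaf object]
  take object:  [object] + [object]
MRO: Gamma Mixin3 Top Root Mixin1 Mixin2 Delta Left Inner Leaf object
Mixin2 sits at index 5.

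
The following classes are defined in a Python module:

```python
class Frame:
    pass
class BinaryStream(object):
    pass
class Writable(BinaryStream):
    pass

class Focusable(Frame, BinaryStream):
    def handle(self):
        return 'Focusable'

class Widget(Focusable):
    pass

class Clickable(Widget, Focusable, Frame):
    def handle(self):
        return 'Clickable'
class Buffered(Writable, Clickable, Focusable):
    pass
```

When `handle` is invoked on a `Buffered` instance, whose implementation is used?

L[Buffered] = Buffered + merge(L[Writable], L[Clickable], L[Focusable], [Writable Clickable Focusable])
  take Writable:  [Writable BinaryStream object] + [Clickable Widget Focusable Frame BinaryStream object] + [Focusable Frame BinaryStream object] + [Writable Clickable Focusable]
  take Clickable:  [BinaryStream object] + [Clickable Widget Focusable Frame BinaryStream object] + [Focusable Frame BinaryStream object] + [Clickable Focusable]
  take Widget:  [BinaryStream object] + [Widget Focusable Frame BinaryStream object] + [Focusable Frame BinaryStream object] + [Focusable]
  take Focusable:  [BinaryStream object] + [Focusable Frame BinaryStream object] + [Focusable Frame BinaryStream object] + [Focusable]
  take Frame:  [BinaryStream object] + [Frame BinaryStream object] + [Frame BinaryStream object]
  take BinaryStream:  [BinaryStream object] + [BinaryStream object] + [BinaryStream object]
  take object:  [object] + [object] + [object]
MRO: Buffered Writable Clickable Widget Focusable Frame BinaryStream object
handle is defined in: Clickable, Focusable. First along the MRO is Clickable.

Clickable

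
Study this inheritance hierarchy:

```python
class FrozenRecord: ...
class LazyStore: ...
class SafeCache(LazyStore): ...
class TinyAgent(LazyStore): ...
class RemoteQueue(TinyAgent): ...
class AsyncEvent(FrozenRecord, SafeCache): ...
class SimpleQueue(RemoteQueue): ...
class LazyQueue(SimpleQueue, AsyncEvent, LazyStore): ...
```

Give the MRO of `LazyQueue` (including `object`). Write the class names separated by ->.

LazyQueue -> SimpleQueue -> RemoteQueue -> TinyAgent -> AsyncEvent -> FrozenRecord -> SafeCache -> LazyStore -> object

L[LazyQueue] = LazyQueue + merge(L[SimpleQueue], L[AsyncEvent], L[LazyStore], [SimpleQueue AsyncEvent LazyStore])
  take SimpleQueue:  [SimpleQueue RemoteQueue TinyAgent LazyStore object] + [AsyncEvent FrozenRecord SafeCache LazyStore object] + [LazyStore object] + [SimpleQueue AsyncEvent LazyStore]
  take RemoteQueue:  [RemoteQueue TinyAgent LazyStore object] + [AsyncEvent FrozenRecord SafeCache LazyStore object] + [LazyStore object] + [AsyncEvent LazyStore]
  take TinyAgent:  [TinyAgent LazyStore object] + [AsyncEvent FrozenRecord SafeCache LazyStore object] + [LazyStore object] + [AsyncEvent LazyStore]
  take AsyncEvent:  [LazyStore object] + [AsyncEvent FrozenRecord SafeCache LazyStore object] + [LazyStore object] + [AsyncEvent LazyStore]
  take FrozenRecord:  [LazyStore object] + [FrozenRecord SafeCache LazyStore object] + [LazyStore object] + [LazyStore]
  take SafeCache:  [LazyStore object] + [SafeCache LazyStore object] + [LazyStore object] + [LazyStore]
  take LazyStore:  [LazyStore object] + [LazyStore object] + [LazyStore object] + [LazyStore]
  take object:  [object] + [object] + [object]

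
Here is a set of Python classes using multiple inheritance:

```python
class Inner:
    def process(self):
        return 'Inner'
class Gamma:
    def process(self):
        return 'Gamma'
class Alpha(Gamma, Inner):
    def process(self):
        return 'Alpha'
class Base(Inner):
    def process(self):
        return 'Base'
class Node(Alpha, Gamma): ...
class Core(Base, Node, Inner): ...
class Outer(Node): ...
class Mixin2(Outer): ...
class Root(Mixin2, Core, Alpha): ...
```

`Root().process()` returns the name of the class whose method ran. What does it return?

L[Root] = Root + merge(L[Mixin2], L[Core], L[Alpha], [Mixin2 Core Alpha])
  take Mixin2:  [Mixin2 Outer Node Alpha Gamma Inner object] + [Core Base Node Alpha Gamma Inner object] + [Alpha Gamma Inner object] + [Mixin2 Core Alpha]
  take Outer:  [Outer Node Alpha Gamma Inner object] + [Core Base Node Alpha Gamma Inner object] + [Alpha Gamma Inner object] + [Core Alpha]
  take Core:  [Node Alpha Gamma Inner object] + [Core Base Node Alpha Gamma Inner object] + [Alpha Gamma Inner object] + [Core Alpha]
  take Base:  [Node Alpha Gamma Inner object] + [Base Node Alpha Gamma Inner object] + [Alpha Gamma Inner object] + [Alpha]
  take Node:  [Node Alpha Gamma Inner object] + [Node Alpha Gamma Inner object] + [Alpha Gamma Inner object] + [Alpha]
  take Alpha:  [Alpha Gamma Inner object] + [Alpha Gamma Inner object] + [Alpha Gamma Inner object] + [Alpha]
  take Gamma:  [Gamma Inner object] + [Gamma Inner object] + [Gamma Inner object]
  take Inner:  [Inner object] + [Inner object] + [Inner object]
  take object:  [object] + [object] + [object]
MRO: Root Mixin2 Outer Core Base Node Alpha Gamma Inner object
process is defined in: Alpha, Base, Gamma, Inner. First along the MRO is Base.

Base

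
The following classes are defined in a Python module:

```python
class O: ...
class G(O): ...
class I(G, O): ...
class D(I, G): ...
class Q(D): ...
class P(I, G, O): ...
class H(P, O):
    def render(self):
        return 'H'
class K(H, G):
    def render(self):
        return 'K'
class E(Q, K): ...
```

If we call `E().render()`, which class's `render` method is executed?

L[E] = E + merge(L[Q], L[K], [Q K])
  take Q:  [Q D I G O object] + [K H P I G O object] + [Q K]
  take D:  [D I G O object] + [K H P I G O object] + [K]
  take K:  [I G O object] + [K H P I G O object] + [K]
  take H:  [I G O object] + [H P I G O object]
  take P:  [I G O object] + [P I G O object]
  take I:  [I G O object] + [I G O object]
  take G:  [G O object] + [G O object]
  take O:  [O object] + [O object]
  take object:  [object] + [object]
MRO: E Q D K H P I G O object
render is defined in: H, K. First along the MRO is K.

K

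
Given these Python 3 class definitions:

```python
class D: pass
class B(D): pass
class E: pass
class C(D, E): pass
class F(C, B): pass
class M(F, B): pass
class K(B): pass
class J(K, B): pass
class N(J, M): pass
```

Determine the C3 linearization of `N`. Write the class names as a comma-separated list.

L[N] = N + merge(L[J], L[M], [J M])
  take J:  [J K B D object] + [M F C B D E object] + [J M]
  take K:  [K B D object] + [M F C B D E object] + [M]
  take M:  [B D object] + [M F C B D E object] + [M]
  take F:  [B D object] + [F C B D E object]
  take C:  [B D object] + [C B D E object]
  take B:  [B D object] + [B D E object]
  take D:  [D object] + [D E object]
  take E:  [object] + [E object]
  take object:  [object] + [object]

N, J, K, M, F, C, B, D, E, object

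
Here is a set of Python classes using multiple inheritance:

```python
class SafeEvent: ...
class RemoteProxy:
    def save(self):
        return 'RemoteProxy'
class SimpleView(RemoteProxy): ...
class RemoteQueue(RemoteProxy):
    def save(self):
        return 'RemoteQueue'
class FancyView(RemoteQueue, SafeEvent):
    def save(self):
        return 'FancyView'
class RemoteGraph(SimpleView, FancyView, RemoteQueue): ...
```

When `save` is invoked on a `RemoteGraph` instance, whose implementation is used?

L[RemoteGraph] = RemoteGraph + merge(L[SimpleView], L[FancyView], L[RemoteQueue], [SimpleView FancyView RemoteQueue])
  take SimpleView:  [SimpleView RemoteProxy object] + [FancyView RemoteQueue RemoteProxy SafeEvent object] + [RemoteQueue RemoteProxy object] + [SimpleView FancyView RemoteQueue]
  take FancyView:  [RemoteProxy object] + [FancyView RemoteQueue RemoteProxy SafeEvent object] + [RemoteQueue RemoteProxy object] + [FancyView RemoteQueue]
  take RemoteQueue:  [RemoteProxy object] + [RemoteQueue RemoteProxy SafeEvent object] + [RemoteQueue RemoteProxy object] + [RemoteQueue]
  take RemoteProxy:  [RemoteProxy object] + [RemoteProxy SafeEvent object] + [RemoteProxy object]
  take SafeEvent:  [object] + [SafeEvent object] + [object]
  take object:  [object] + [object] + [object]
MRO: RemoteGraph SimpleView FancyView RemoteQueue RemoteProxy SafeEvent object
save is defined in: FancyView, RemoteProxy, RemoteQueue. First along the MRO is FancyView.

FancyView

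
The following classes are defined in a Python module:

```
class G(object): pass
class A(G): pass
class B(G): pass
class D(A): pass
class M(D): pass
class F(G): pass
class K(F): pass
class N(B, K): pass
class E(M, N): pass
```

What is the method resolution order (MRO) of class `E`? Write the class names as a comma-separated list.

E, M, D, A, N, B, K, F, G, object

L[E] = E + merge(L[M], L[N], [M N])
  take M:  [M D A G object] + [N B K F G object] + [M N]
  take D:  [D A G object] + [N B K F G object] + [N]
  take A:  [A G object] + [N B K F G object] + [N]
  take N:  [G object] + [N B K F G object] + [N]
  take B:  [G object] + [B K F G object]
  take K:  [G object] + [K F G object]
  take F:  [G object] + [F G object]
  take G:  [G object] + [G object]
  take object:  [object] + [object]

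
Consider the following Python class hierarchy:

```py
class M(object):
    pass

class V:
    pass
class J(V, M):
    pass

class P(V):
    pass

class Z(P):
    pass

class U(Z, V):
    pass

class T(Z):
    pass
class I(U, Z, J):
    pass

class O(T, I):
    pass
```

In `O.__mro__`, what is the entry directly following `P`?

L[O] = O + merge(L[T], L[I], [T I])
  take T:  [T Z P V object] + [I U Z P J V M object] + [T I]
  take I:  [Z P V object] + [I U Z P J V M object] + [I]
  take U:  [Z P V object] + [U Z P J V M object]
  take Z:  [Z P V object] + [Z P J V M object]
  take P:  [P V object] + [P J V M object]
  take J:  [V object] + [J V M object]
  take V:  [V object] + [V M object]
  take M:  [object] + [M object]
  take object:  [object] + [object]
MRO: O T I U Z P J V M object
P is at position 5; next is J.

J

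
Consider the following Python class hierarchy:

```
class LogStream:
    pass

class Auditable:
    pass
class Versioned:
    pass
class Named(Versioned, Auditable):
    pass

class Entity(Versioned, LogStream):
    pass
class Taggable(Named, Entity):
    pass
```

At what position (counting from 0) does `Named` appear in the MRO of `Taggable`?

1

L[Taggable] = Taggable + merge(L[Named], L[Entity], [Named Entity])
  take Named:  [Named Versioned Auditable object] + [Entity Versioned LogStream object] + [Named Entity]
  take Entity:  [Versioned Auditable object] + [Entity Versioned LogStream object] + [Entity]
  take Versioned:  [Versioned Auditable object] + [Versioned LogStream object]
  take Auditable:  [Auditable object] + [LogStream object]
  take LogStream:  [object] + [LogStream object]
  take object:  [object] + [object]
MRO: Taggable Named Entity Versioned Auditable LogStream object
Named sits at index 1.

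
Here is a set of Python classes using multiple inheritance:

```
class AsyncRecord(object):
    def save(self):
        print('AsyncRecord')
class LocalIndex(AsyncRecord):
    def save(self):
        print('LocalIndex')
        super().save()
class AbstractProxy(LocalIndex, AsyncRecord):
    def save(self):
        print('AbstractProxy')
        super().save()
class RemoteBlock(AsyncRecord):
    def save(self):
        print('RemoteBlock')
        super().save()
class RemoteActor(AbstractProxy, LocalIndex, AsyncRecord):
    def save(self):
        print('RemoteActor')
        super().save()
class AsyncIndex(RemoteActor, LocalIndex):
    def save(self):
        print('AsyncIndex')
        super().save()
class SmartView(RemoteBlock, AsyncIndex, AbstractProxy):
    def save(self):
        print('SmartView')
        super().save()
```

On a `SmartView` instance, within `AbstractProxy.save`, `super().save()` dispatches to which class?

LocalIndex

L[SmartView] = SmartView + merge(L[RemoteBlock], L[AsyncIndex], L[AbstractProxy], [RemoteBlock AsyncIndex AbstractProxy])
  take RemoteBlock:  [RemoteBlock AsyncRecord object] + [AsyncIndex RemoteActor AbstractProxy LocalIndex AsyncRecord object] + [AbstractProxy LocalIndex AsyncRecord object] + [RemoteBlock AsyncIndex AbstractProxy]
  take AsyncIndex:  [AsyncRecord object] + [AsyncIndex RemoteActor AbstractProxy LocalIndex AsyncRecord object] + [AbstractProxy LocalIndex AsyncRecord object] + [AsyncIndex AbstractProxy]
  take RemoteActor:  [AsyncRecord object] + [RemoteActor AbstractProxy LocalIndex AsyncRecord object] + [AbstractProxy LocalIndex AsyncRecord object] + [AbstractProxy]
  take AbstractProxy:  [AsyncRecord object] + [AbstractProxy LocalIndex AsyncRecord object] + [AbstractProxy LocalIndex AsyncRecord object] + [AbstractProxy]
  take LocalIndex:  [AsyncRecord object] + [LocalIndex AsyncRecord object] + [LocalIndex AsyncRecord object]
  take AsyncRecord:  [AsyncRecord object] + [AsyncRecord object] + [AsyncRecord object]
  take object:  [object] + [object] + [object]
MRO: SmartView RemoteBlock AsyncIndex RemoteActor AbstractProxy LocalIndex AsyncRecord object
super() in AbstractProxy.save on a SmartView instance goes to the class after AbstractProxy in SmartView's MRO: LocalIndex.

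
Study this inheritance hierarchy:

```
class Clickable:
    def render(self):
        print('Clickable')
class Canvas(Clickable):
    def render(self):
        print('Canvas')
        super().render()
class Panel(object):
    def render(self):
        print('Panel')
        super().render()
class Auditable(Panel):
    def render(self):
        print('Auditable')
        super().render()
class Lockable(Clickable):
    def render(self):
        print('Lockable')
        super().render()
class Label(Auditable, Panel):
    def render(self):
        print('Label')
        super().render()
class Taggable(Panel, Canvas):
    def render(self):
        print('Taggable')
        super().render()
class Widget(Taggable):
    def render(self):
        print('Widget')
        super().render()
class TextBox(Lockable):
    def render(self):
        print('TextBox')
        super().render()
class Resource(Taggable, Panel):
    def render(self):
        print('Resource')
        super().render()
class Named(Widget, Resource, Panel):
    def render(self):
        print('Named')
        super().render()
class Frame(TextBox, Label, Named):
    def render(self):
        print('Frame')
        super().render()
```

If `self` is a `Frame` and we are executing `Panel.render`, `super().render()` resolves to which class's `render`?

L[Frame] = Frame + merge(L[TextBox], L[Label], L[Named], [TextBox Label Named])
  take TextBox:  [TextBox Lockable Clickable object] + [Label Auditable Panel object] + [Named Widget Resource Taggable Panel Canvas Clickable object] + [TextBox Label Named]
  take Lockable:  [Lockable Clickable object] + [Label Auditable Panel object] + [Named Widget Resource Taggable Panel Canvas Clickable object] + [Label Named]
  take Label:  [Clickable object] + [Label Auditable Panel object] + [Named Widget Resource Taggable Panel Canvas Clickable object] + [Label Named]
  take Auditable:  [Clickable object] + [Auditable Panel object] + [Named Widget Resource Taggable Panel Canvas Clickable object] + [Named]
  take Named:  [Clickable object] + [Panel object] + [Named Widget Resource Taggable Panel Canvas Clickable object] + [Named]
  take Widget:  [Clickable object] + [Panel object] + [Widget Resource Taggable Panel Canvas Clickable object]
  take Resource:  [Clickable object] + [Panel object] + [Resource Taggable Panel Canvas Clickable object]
  take Taggable:  [Clickable object] + [Panel object] + [Taggable Panel Canvas Clickable object]
  take Panel:  [Clickable object] + [Panel object] + [Panel Canvas Clickable object]
  take Canvas:  [Clickable object] + [object] + [Canvas Clickable object]
  take Clickable:  [Clickable object] + [object] + [Clickable object]
  take object:  [object] + [object] + [object]
MRO: Frame TextBox Lockable Label Auditable Named Widget Resource Taggable Panel Canvas Clickable object
super() in Panel.render on a Frame instance goes to the class after Panel in Frame's MRO: Canvas.

Canvas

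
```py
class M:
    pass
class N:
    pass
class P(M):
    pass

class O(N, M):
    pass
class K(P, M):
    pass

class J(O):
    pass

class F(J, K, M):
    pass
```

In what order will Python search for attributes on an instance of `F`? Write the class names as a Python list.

[F, J, O, N, K, P, M, object]

L[F] = F + merge(L[J], L[K], L[M], [J K M])
  take J:  [J O N M object] + [K P M object] + [M object] + [J K M]
  take O:  [O N M object] + [K P M object] + [M object] + [K M]
  take N:  [N M object] + [K P M object] + [M object] + [K M]
  take K:  [M object] + [K P M object] + [M object] + [K M]
  take P:  [M object] + [P M object] + [M object] + [M]
  take M:  [M object] + [M object] + [M object] + [M]
  take object:  [object] + [object] + [object]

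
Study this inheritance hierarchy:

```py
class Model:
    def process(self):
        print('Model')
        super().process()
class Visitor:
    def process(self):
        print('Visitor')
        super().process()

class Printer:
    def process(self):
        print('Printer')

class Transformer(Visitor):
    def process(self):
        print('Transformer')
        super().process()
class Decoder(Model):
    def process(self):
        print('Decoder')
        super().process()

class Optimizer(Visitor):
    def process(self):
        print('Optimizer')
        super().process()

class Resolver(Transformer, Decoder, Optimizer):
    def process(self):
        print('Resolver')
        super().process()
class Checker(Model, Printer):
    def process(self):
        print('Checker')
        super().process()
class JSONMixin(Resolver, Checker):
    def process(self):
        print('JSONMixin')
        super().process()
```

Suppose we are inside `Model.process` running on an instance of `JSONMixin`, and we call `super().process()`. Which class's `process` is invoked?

L[JSONMixin] = JSONMixin + merge(L[Resolver], L[Checker], [Resolver Checker])
  take Resolver:  [Resolver Transformer Decoder Model Optimizer Visitor object] + [Checker Model Printer object] + [Resolver Checker]
  take Transformer:  [Transformer Decoder Model Optimizer Visitor object] + [Checker Model Printer object] + [Checker]
  take Decoder:  [Decoder Model Optimizer Visitor object] + [Checker Model Printer object] + [Checker]
  take Checker:  [Model Optimizer Visitor object] + [Checker Model Printer object] + [Checker]
  take Model:  [Model Optimizer Visitor object] + [Model Printer object]
  take Optimizer:  [Optimizer Visitor object] + [Printer object]
  take Visitor:  [Visitor object] + [Printer object]
  take Printer:  [object] + [Printer object]
  take object:  [object] + [object]
MRO: JSONMixin Resolver Transformer Decoder Checker Model Optimizer Visitor Printer object
super() in Model.process on a JSONMixin instance goes to the class after Model in JSONMixin's MRO: Optimizer.

Optimizer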